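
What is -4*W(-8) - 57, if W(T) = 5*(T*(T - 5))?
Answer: -2137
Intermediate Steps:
W(T) = 5*T*(-5 + T) (W(T) = 5*(T*(-5 + T)) = 5*T*(-5 + T))
-4*W(-8) - 57 = -20*(-8)*(-5 - 8) - 57 = -20*(-8)*(-13) - 57 = -4*520 - 57 = -2080 - 57 = -2137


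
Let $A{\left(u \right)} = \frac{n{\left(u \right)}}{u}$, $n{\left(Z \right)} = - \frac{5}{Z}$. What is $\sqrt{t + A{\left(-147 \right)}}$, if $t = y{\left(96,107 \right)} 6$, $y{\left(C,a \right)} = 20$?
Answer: $\frac{5 \sqrt{103723}}{147} \approx 10.954$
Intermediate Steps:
$A{\left(u \right)} = - \frac{5}{u^{2}}$ ($A{\left(u \right)} = \frac{\left(-5\right) \frac{1}{u}}{u} = - \frac{5}{u^{2}}$)
$t = 120$ ($t = 20 \cdot 6 = 120$)
$\sqrt{t + A{\left(-147 \right)}} = \sqrt{120 - \frac{5}{21609}} = \sqrt{\frac{2593075}{21609}} = \frac{5 \sqrt{103723}}{147}$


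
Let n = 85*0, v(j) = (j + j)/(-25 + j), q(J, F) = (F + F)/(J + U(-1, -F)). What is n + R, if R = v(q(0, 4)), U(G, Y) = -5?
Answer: 16/133 ≈ 0.12030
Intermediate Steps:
q(J, F) = 2*F/(-5 + J) (q(J, F) = (F + F)/(J - 5) = (2*F)/(-5 + J) = 2*F/(-5 + J))
v(j) = 2*j/(-25 + j) (v(j) = (2*j)/(-25 + j) = 2*j/(-25 + j))
R = 16/133 (R = 2*(2*4/(-5 + 0))/(-25 + 2*4/(-5 + 0)) = 2*(2*4/(-5))/(-25 + 2*4/(-5)) = 2*(2*4*(-⅕))/(-25 + 2*4*(-⅕)) = 2*(-8/5)/(-25 - 8/5) = 2*(-8/5)/(-133/5) = 2*(-8/5)*(-5/133) = 16/133 ≈ 0.12030)
n = 0
n + R = 0 + 16/133 = 16/133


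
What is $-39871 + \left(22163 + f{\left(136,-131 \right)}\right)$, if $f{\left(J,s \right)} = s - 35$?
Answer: $-17874$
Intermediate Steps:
$f{\left(J,s \right)} = -35 + s$ ($f{\left(J,s \right)} = s - 35 = -35 + s$)
$-39871 + \left(22163 + f{\left(136,-131 \right)}\right) = -39871 + \left(22163 - 166\right) = -39871 + 21997 = -17874$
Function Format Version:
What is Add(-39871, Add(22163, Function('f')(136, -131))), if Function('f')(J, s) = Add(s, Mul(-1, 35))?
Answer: -17874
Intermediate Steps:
Function('f')(J, s) = Add(-35, s) (Function('f')(J, s) = Add(s, -35) = Add(-35, s))
Add(-39871, Add(22163, Function('f')(136, -131))) = Add(-39871, Add(22163, Add(-35, -131))) = Add(-39871, Add(22163, -166)) = Add(-39871, 21997) = -17874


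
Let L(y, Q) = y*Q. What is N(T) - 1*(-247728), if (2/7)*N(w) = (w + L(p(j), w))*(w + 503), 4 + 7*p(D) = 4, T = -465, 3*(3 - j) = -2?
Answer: 185883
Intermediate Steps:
j = 11/3 (j = 3 - ⅓*(-2) = 3 + ⅔ = 11/3 ≈ 3.6667)
p(D) = 0 (p(D) = -4/7 + (⅐)*4 = -4/7 + 4/7 = 0)
L(y, Q) = Q*y
N(w) = 7*w*(503 + w)/2 (N(w) = 7*((w + w*0)*(w + 503))/2 = 7*((w + 0)*(503 + w))/2 = 7*(w*(503 + w))/2 = 7*w*(503 + w)/2)
N(T) - 1*(-247728) = (7/2)*(-465)*(503 - 465) - 1*(-247728) = (7/2)*(-465)*38 + 247728 = -61845 + 247728 = 185883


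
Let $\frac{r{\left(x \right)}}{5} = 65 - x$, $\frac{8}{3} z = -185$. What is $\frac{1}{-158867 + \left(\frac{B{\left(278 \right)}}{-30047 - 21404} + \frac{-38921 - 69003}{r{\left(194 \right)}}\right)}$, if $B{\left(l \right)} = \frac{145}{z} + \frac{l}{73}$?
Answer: $- \frac{89635102395}{14225061708527171} \approx -6.3012 \cdot 10^{-6}$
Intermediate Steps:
$z = - \frac{555}{8}$ ($z = \frac{3}{8} \left(-185\right) = - \frac{555}{8} \approx -69.375$)
$B{\left(l \right)} = - \frac{232}{111} + \frac{l}{73}$ ($B{\left(l \right)} = \frac{145}{- \frac{555}{8}} + \frac{l}{73} = 145 \left(- \frac{8}{555}\right) + l \frac{1}{73} = - \frac{232}{111} + \frac{l}{73}$)
$r{\left(x \right)} = 325 - 5 x$ ($r{\left(x \right)} = 5 \left(65 - x\right) = 325 - 5 x$)
$\frac{1}{-158867 + \left(\frac{B{\left(278 \right)}}{-30047 - 21404} + \frac{-38921 - 69003}{r{\left(194 \right)}}\right)} = \frac{1}{-158867 + \left(\frac{- \frac{232}{111} + \frac{1}{73} \cdot 278}{-30047 - 21404} + \frac{-38921 - 69003}{325 - 970}\right)} = \frac{1}{-158867 - \left(\frac{107924}{325 - 970} - \frac{- \frac{232}{111} + \frac{278}{73}}{-30047 - 21404}\right)} = \frac{1}{-158867 + \left(\frac{13922}{8103 \left(-51451\right)} - \frac{107924}{-645}\right)} = \frac{1}{-158867 + \left(\frac{13922}{8103} \left(- \frac{1}{51451}\right) - - \frac{107924}{645}\right)} = \frac{1}{-158867 + \left(- \frac{13922}{416907453} + \frac{107924}{645}\right)} = \frac{1}{-158867 + \frac{14998103659294}{89635102395}} = \frac{1}{- \frac{14225061708527171}{89635102395}} = - \frac{89635102395}{14225061708527171}$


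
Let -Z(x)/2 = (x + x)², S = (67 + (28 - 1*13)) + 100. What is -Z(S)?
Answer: 264992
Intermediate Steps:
S = 182 (S = (67 + (28 - 13)) + 100 = (67 + 15) + 100 = 82 + 100 = 182)
Z(x) = -8*x² (Z(x) = -2*(x + x)² = -2*4*x² = -8*x²)
-Z(S) = -(-8)*182² = -(-8)*33124 = -1*(-264992) = 264992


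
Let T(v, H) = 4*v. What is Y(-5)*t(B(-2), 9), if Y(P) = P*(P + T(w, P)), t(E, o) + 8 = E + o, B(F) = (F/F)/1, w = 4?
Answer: -110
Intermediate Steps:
B(F) = 1 (B(F) = 1*1 = 1)
t(E, o) = -8 + E + o (t(E, o) = -8 + (E + o) = -8 + E + o)
Y(P) = P*(16 + P) (Y(P) = P*(P + 4*4) = P*(P + 16) = P*(16 + P))
Y(-5)*t(B(-2), 9) = (-5*(16 - 5))*(-8 + 1 + 9) = -5*11*2 = -55*2 = -110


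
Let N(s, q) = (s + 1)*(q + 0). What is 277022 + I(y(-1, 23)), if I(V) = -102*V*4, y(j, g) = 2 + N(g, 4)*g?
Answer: -624658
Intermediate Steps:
N(s, q) = q*(1 + s) (N(s, q) = (1 + s)*q = q*(1 + s))
y(j, g) = 2 + g*(4 + 4*g) (y(j, g) = 2 + (4*(1 + g))*g = 2 + (4 + 4*g)*g = 2 + g*(4 + 4*g))
I(V) = -408*V
277022 + I(y(-1, 23)) = 277022 - 408*(2 + 4*23*(1 + 23)) = 277022 - 408*(2 + 4*23*24) = 277022 - 408*(2 + 2208) = 277022 - 408*2210 = 277022 - 901680 = -624658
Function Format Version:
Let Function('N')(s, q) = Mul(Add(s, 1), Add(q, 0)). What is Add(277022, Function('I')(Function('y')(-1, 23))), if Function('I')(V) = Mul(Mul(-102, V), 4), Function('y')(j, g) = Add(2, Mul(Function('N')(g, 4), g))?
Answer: -624658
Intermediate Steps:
Function('N')(s, q) = Mul(q, Add(1, s)) (Function('N')(s, q) = Mul(Add(1, s), q) = Mul(q, Add(1, s)))
Function('y')(j, g) = Add(2, Mul(g, Add(4, Mul(4, g)))) (Function('y')(j, g) = Add(2, Mul(Mul(4, Add(1, g)), g)) = Add(2, Mul(Add(4, Mul(4, g)), g)) = Add(2, Mul(g, Add(4, Mul(4, g)))))
Function('I')(V) = Mul(-408, V)
Add(277022, Function('I')(Function('y')(-1, 23))) = Add(277022, Mul(-408, Add(2, Mul(4, 23, Add(1, 23))))) = Add(277022, Mul(-408, Add(2, Mul(4, 23, 24)))) = Add(277022, Mul(-408, Add(2, 2208))) = Add(277022, Mul(-408, 2210)) = Add(277022, -901680) = -624658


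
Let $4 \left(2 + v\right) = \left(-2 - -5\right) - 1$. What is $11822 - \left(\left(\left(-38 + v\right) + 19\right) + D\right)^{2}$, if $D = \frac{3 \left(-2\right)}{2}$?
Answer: $\frac{45079}{4} \approx 11270.0$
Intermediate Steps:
$v = - \frac{3}{2}$ ($v = -2 + \frac{\left(-2 - -5\right) - 1}{4} = -2 + \frac{\left(-2 + 5\right) - 1}{4} = -2 + \frac{3 - 1}{4} = -2 + \frac{1}{4} \cdot 2 = -2 + \frac{1}{2} = - \frac{3}{2} \approx -1.5$)
$D = -3$ ($D = \left(-6\right) \frac{1}{2} = -3$)
$11822 - \left(\left(\left(-38 + v\right) + 19\right) + D\right)^{2} = 11822 - \left(\left(\left(-38 - \frac{3}{2}\right) + 19\right) - 3\right)^{2} = 11822 - \left(\left(- \frac{79}{2} + 19\right) - 3\right)^{2} = 11822 - \left(- \frac{41}{2} - 3\right)^{2} = 11822 - \left(- \frac{47}{2}\right)^{2} = 11822 - \frac{2209}{4} = \frac{45079}{4}$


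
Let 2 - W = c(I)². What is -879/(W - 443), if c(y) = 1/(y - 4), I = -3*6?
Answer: 425436/213445 ≈ 1.9932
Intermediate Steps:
I = -18
c(y) = 1/(-4 + y)
W = 967/484 (W = 2 - (1/(-4 - 18))² = 2 - (1/(-22))² = 2 - (-1/22)² = 2 - 1*1/484 = 2 - 1/484 = 967/484 ≈ 1.9979)
-879/(W - 443) = -879/(967/484 - 443) = -879/(-213445/484) = -879*(-484/213445) = 425436/213445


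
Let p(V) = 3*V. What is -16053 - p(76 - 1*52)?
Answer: -16125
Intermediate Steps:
-16053 - p(76 - 1*52) = -16053 - 3*(76 - 1*52) = -16053 - 3*(76 - 52) = -16053 - 3*24 = -16053 - 1*72 = -16053 - 72 = -16125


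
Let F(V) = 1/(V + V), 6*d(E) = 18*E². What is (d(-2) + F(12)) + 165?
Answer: 4249/24 ≈ 177.04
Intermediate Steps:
d(E) = 3*E² (d(E) = (18*E²)/6 = 3*E²)
F(V) = 1/(2*V)
(d(-2) + F(12)) + 165 = (3*(-2)² + (½)/12) + 165 = (3*4 + (½)*(1/12)) + 165 = (12 + 1/24) + 165 = 289/24 + 165 = 4249/24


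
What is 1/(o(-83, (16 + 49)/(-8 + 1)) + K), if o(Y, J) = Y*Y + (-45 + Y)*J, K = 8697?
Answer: 7/117422 ≈ 5.9614e-5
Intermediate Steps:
o(Y, J) = Y² + J*(-45 + Y)
1/(o(-83, (16 + 49)/(-8 + 1)) + K) = 1/(((-83)² - 45*(16 + 49)/(-8 + 1) + ((16 + 49)/(-8 + 1))*(-83)) + 8697) = 1/((6889 - 2925/(-7) + (65/(-7))*(-83)) + 8697) = 1/((6889 - 2925*(-1)/7 + (65*(-⅐))*(-83)) + 8697) = 1/((6889 - 45*(-65/7) - 65/7*(-83)) + 8697) = 1/((6889 + 2925/7 + 5395/7) + 8697) = 1/(56543/7 + 8697) = 1/(117422/7) = 7/117422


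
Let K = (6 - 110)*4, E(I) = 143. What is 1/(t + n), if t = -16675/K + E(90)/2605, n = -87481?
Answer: -1083680/94757912217 ≈ -1.1436e-5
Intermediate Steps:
K = -416 (K = -104*4 = -416)
t = 43497863/1083680 (t = -16675/(-416) + 143/2605 = -16675*(-1/416) + 143*(1/2605) = 16675/416 + 143/2605 = 43497863/1083680 ≈ 40.139)
1/(t + n) = 1/(43497863/1083680 - 87481) = 1/(-94757912217/1083680) = -1083680/94757912217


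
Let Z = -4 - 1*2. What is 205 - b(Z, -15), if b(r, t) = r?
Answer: 211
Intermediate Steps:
Z = -6 (Z = -4 - 2 = -6)
205 - b(Z, -15) = 205 - 1*(-6) = 205 + 6 = 211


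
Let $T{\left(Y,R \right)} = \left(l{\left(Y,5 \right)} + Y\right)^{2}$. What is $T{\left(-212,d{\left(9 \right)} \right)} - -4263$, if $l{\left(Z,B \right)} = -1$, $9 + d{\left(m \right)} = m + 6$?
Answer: $49632$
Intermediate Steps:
$d{\left(m \right)} = -3 + m$ ($d{\left(m \right)} = -9 + \left(m + 6\right) = -9 + \left(6 + m\right) = -3 + m$)
$T{\left(Y,R \right)} = \left(-1 + Y\right)^{2}$
$T{\left(-212,d{\left(9 \right)} \right)} - -4263 = \left(-1 - 212\right)^{2} - -4263 = \left(-213\right)^{2} + 4263 = 45369 + 4263 = 49632$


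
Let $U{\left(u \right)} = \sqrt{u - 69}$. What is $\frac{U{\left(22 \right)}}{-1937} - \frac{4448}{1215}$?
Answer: $- \frac{4448}{1215} - \frac{i \sqrt{47}}{1937} \approx -3.6609 - 0.0035393 i$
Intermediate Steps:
$U{\left(u \right)} = \sqrt{-69 + u}$
$\frac{U{\left(22 \right)}}{-1937} - \frac{4448}{1215} = \frac{\sqrt{-69 + 22}}{-1937} - \frac{4448}{1215} = \sqrt{-47} \left(- \frac{1}{1937}\right) - \frac{4448}{1215} = i \sqrt{47} \left(- \frac{1}{1937}\right) - \frac{4448}{1215} = - \frac{i \sqrt{47}}{1937} - \frac{4448}{1215} = - \frac{4448}{1215} - \frac{i \sqrt{47}}{1937}$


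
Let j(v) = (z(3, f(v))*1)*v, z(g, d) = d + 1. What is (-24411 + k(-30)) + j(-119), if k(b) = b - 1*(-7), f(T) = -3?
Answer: -24196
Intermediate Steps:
z(g, d) = 1 + d
j(v) = -2*v (j(v) = ((1 - 3)*1)*v = (-2*1)*v = -2*v)
k(b) = 7 + b (k(b) = b + 7 = 7 + b)
(-24411 + k(-30)) + j(-119) = (-24411 + (7 - 30)) - 2*(-119) = (-24411 - 23) + 238 = -24434 + 238 = -24196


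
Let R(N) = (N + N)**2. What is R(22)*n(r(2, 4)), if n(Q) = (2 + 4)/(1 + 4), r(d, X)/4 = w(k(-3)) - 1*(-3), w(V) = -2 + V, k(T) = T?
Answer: 11616/5 ≈ 2323.2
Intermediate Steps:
r(d, X) = -8 (r(d, X) = 4*((-2 - 3) - 1*(-3)) = 4*(-5 + 3) = 4*(-2) = -8)
n(Q) = 6/5
R(N) = 4*N**2 (R(N) = (2*N)**2 = 4*N**2)
R(22)*n(r(2, 4)) = (4*22**2)*(6/5) = (4*484)*(6/5) = 1936*(6/5) = 11616/5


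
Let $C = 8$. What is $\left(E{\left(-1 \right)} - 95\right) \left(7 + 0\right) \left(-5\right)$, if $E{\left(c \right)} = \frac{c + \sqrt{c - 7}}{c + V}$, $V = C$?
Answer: $3330 - 10 i \sqrt{2} \approx 3330.0 - 14.142 i$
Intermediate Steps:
$V = 8$
$E{\left(c \right)} = \frac{c + \sqrt{-7 + c}}{8 + c}$ ($E{\left(c \right)} = \frac{c + \sqrt{c - 7}}{c + 8} = \frac{c + \sqrt{-7 + c}}{8 + c}$)
$\left(E{\left(-1 \right)} - 95\right) \left(7 + 0\right) \left(-5\right) = \left(\frac{-1 + \sqrt{-7 - 1}}{8 - 1} - 95\right) \left(7 + 0\right) \left(-5\right) = \left(\frac{-1 + \sqrt{-8}}{7} - 95\right) 7 \left(-5\right) = \left(\frac{-1 + 2 i \sqrt{2}}{7} - 95\right) \left(-35\right) = \left(\left(- \frac{1}{7} + \frac{2 i \sqrt{2}}{7}\right) - 95\right) \left(-35\right) = \left(- \frac{666}{7} + \frac{2 i \sqrt{2}}{7}\right) \left(-35\right) = 3330 - 10 i \sqrt{2}$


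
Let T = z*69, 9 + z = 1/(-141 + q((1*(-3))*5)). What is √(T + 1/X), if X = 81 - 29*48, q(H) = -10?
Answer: I*√24354031466751/197961 ≈ 24.929*I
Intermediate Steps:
X = -1311 (X = 81 - 1392 = -1311)
z = -1360/151 (z = -9 + 1/(-141 - 10) = -9 + 1/(-151) = -9 - 1/151 = -1360/151 ≈ -9.0066)
T = -93840/151 (T = -1360/151*69 = -93840/151 ≈ -621.46)
√(T + 1/X) = √(-93840/151 + 1/(-1311)) = √(-93840/151 - 1/1311) = √(-123024391/197961) = I*√24354031466751/197961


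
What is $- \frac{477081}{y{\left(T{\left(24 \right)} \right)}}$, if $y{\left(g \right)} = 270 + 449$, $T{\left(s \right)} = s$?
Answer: $- \frac{477081}{719} \approx -663.53$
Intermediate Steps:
$y{\left(g \right)} = 719$
$- \frac{477081}{y{\left(T{\left(24 \right)} \right)}} = - \frac{477081}{719}$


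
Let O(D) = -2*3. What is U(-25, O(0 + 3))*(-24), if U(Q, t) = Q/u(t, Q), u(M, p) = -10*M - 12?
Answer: 25/2 ≈ 12.500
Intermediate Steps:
u(M, p) = -12 - 10*M
O(D) = -6
U(Q, t) = Q/(-12 - 10*t)
U(-25, O(0 + 3))*(-24) = -1*(-25)/(12 + 10*(-6))*(-24) = -1*(-25)/(12 - 60)*(-24) = -1*(-25)/(-48)*(-24) = -1*(-25)*(-1/48)*(-24) = -25/48*(-24) = 25/2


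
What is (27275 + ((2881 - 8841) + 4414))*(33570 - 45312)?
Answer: -302109918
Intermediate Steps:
(27275 + ((2881 - 8841) + 4414))*(33570 - 45312) = (27275 + (-5960 + 4414))*(-11742) = (27275 - 1546)*(-11742) = 25729*(-11742) = -302109918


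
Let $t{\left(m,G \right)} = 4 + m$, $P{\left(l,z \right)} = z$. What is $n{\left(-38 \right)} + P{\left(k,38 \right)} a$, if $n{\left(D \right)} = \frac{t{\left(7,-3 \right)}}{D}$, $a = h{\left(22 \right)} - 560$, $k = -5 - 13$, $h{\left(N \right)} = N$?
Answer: $- \frac{776883}{38} \approx -20444.0$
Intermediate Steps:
$k = -18$
$a = -538$ ($a = 22 - 560 = -538$)
$n{\left(D \right)} = \frac{11}{D}$ ($n{\left(D \right)} = \frac{4 + 7}{D} = \frac{11}{D}$)
$n{\left(-38 \right)} + P{\left(k,38 \right)} a = \frac{11}{-38} + 38 \left(-538\right) = 11 \left(- \frac{1}{38}\right) - 20444 = - \frac{11}{38} - 20444 = - \frac{776883}{38}$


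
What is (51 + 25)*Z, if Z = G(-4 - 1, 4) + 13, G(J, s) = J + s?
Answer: 912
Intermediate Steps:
Z = 12 (Z = ((-4 - 1) + 4) + 13 = (-5 + 4) + 13 = -1 + 13 = 12)
(51 + 25)*Z = (51 + 25)*12 = 76*12 = 912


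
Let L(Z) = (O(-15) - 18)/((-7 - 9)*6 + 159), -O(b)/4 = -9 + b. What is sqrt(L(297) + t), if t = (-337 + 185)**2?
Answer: 11*sqrt(84210)/21 ≈ 152.00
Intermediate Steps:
t = 23104 (t = (-152)**2 = 23104)
O(b) = 36 - 4*b (O(b) = -4*(-9 + b) = 36 - 4*b)
L(Z) = 26/21 (L(Z) = ((36 - 4*(-15)) - 18)/((-7 - 9)*6 + 159) = ((36 + 60) - 18)/(-16*6 + 159) = (96 - 18)/(-96 + 159) = 78/63 = 78*(1/63) = 26/21)
sqrt(L(297) + t) = sqrt(26/21 + 23104) = sqrt(485210/21) = 11*sqrt(84210)/21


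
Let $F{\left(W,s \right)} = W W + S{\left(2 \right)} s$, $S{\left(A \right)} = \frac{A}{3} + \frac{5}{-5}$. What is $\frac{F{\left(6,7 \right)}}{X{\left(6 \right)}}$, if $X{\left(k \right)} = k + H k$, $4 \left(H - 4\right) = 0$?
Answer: $\frac{101}{90} \approx 1.1222$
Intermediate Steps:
$H = 4$ ($H = 4 + \frac{1}{4} \cdot 0 = 4 + 0 = 4$)
$S{\left(A \right)} = -1 + \frac{A}{3}$ ($S{\left(A \right)} = A \frac{1}{3} + 5 \left(- \frac{1}{5}\right) = \frac{A}{3} - 1 = -1 + \frac{A}{3}$)
$X{\left(k \right)} = 5 k$ ($X{\left(k \right)} = k + 4 k = 5 k$)
$F{\left(W,s \right)} = W^{2} - \frac{s}{3}$ ($F{\left(W,s \right)} = W W + \left(-1 + \frac{1}{3} \cdot 2\right) s = W^{2} + \left(-1 + \frac{2}{3}\right) s = W^{2} - \frac{s}{3}$)
$\frac{F{\left(6,7 \right)}}{X{\left(6 \right)}} = \frac{6^{2} - \frac{7}{3}}{5 \cdot 6} = \frac{36 - \frac{7}{3}}{30} = \frac{1}{30} \cdot \frac{101}{3} = \frac{101}{90}$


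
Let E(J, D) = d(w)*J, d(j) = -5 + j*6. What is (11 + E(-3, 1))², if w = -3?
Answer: 6400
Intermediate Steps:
d(j) = -5 + 6*j
E(J, D) = -23*J (E(J, D) = (-5 + 6*(-3))*J = (-5 - 18)*J = -23*J)
(11 + E(-3, 1))² = (11 - 23*(-3))² = (11 + 69)² = 80² = 6400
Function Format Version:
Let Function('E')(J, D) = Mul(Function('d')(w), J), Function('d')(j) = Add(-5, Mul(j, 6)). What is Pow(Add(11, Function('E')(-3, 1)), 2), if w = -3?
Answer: 6400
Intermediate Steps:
Function('d')(j) = Add(-5, Mul(6, j))
Function('E')(J, D) = Mul(-23, J) (Function('E')(J, D) = Mul(Add(-5, Mul(6, -3)), J) = Mul(Add(-5, -18), J) = Mul(-23, J))
Pow(Add(11, Function('E')(-3, 1)), 2) = Pow(Add(11, Mul(-23, -3)), 2) = Pow(Add(11, 69), 2) = Pow(80, 2) = 6400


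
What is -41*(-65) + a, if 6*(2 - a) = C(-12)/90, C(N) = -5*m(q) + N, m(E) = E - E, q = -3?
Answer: 120016/45 ≈ 2667.0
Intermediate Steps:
m(E) = 0
C(N) = N (C(N) = -5*0 + N = 0 + N = N)
a = 91/45 (a = 2 - (-2)/90 = 2 - ⅙*(-2/15) = 2 + 1/45 = 91/45 ≈ 2.0222)
-41*(-65) + a = -41*(-65) + 91/45 = 2665 + 91/45 = 120016/45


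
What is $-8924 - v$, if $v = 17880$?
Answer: $-26804$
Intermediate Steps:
$-8924 - v = -8924 - 17880 = -26804$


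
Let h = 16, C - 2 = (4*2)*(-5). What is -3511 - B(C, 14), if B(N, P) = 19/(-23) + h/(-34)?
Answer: -1372294/391 ≈ -3509.7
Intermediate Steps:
C = -38 (C = 2 + (4*2)*(-5) = 2 + 8*(-5) = 2 - 40 = -38)
B(N, P) = -507/391 (B(N, P) = 19/(-23) + 16/(-34) = 19*(-1/23) + 16*(-1/34) = -19/23 - 8/17 = -507/391)
-3511 - B(C, 14) = -3511 - 1*(-507/391) = -3511 + 507/391 = -1372294/391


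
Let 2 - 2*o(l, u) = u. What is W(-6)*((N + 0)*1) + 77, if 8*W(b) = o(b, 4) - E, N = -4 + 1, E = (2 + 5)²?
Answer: 383/4 ≈ 95.750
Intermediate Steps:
o(l, u) = 1 - u/2
E = 49 (E = 7² = 49)
N = -3
W(b) = -25/4 (W(b) = ((1 - ½*4) - 1*49)/8 = ((1 - 2) - 49)/8 = (-1 - 49)/8 = (⅛)*(-50) = -25/4)
W(-6)*((N + 0)*1) + 77 = -25*(-3 + 0)/4 + 77 = -(-75)/4 + 77 = -25/4*(-3) + 77 = 75/4 + 77 = 383/4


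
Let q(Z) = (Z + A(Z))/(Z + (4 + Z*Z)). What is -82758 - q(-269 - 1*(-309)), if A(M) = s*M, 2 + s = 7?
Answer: -11337866/137 ≈ -82758.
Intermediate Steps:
s = 5 (s = -2 + 7 = 5)
A(M) = 5*M
q(Z) = 6*Z/(4 + Z + Z²) (q(Z) = (Z + 5*Z)/(Z + (4 + Z*Z)) = (6*Z)/(Z + (4 + Z²)) = (6*Z)/(4 + Z + Z²) = 6*Z/(4 + Z + Z²))
-82758 - q(-269 - 1*(-309)) = -82758 - 6*(-269 - 1*(-309))/(4 + (-269 - 1*(-309)) + (-269 - 1*(-309))²) = -82758 - 6*(-269 + 309)/(4 + (-269 + 309) + (-269 + 309)²) = -82758 - 6*40/(4 + 40 + 40²) = -82758 - 6*40/(4 + 40 + 1600) = -82758 - 6*40/1644 = -82758 - 1*20/137 = -82758 - 20/137 = -11337866/137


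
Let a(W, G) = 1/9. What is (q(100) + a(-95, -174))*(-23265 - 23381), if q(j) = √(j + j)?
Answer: -46646/9 - 466460*√2 ≈ -6.6486e+5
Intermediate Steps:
a(W, G) = ⅑
q(j) = √2*√j (q(j) = √(2*j) = √2*√j)
(q(100) + a(-95, -174))*(-23265 - 23381) = (√2*√100 + ⅑)*(-23265 - 23381) = (√2*10 + ⅑)*(-46646) = (10*√2 + ⅑)*(-46646) = (⅑ + 10*√2)*(-46646) = -46646/9 - 466460*√2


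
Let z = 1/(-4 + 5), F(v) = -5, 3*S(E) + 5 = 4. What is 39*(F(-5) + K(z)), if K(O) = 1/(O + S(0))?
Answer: -273/2 ≈ -136.50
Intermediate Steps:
S(E) = -⅓ (S(E) = -5/3 + (⅓)*4 = -5/3 + 4/3 = -⅓)
z = 1 (z = 1/1 = 1)
K(O) = 1/(-⅓ + O) (K(O) = 1/(O - ⅓) = 1/(-⅓ + O))
39*(F(-5) + K(z)) = 39*(-5 + 3/(-1 + 3*1)) = 39*(-5 + 3/(-1 + 3)) = 39*(-5 + 3/2) = 39*(-7/2) = -273/2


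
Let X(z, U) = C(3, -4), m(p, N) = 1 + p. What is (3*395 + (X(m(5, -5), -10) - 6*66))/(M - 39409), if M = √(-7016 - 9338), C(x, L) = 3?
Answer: -31211928/1553085635 - 792*I*√16354/1553085635 ≈ -0.020097 - 6.5214e-5*I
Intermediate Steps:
X(z, U) = 3
M = I*√16354 (M = √(-16354) = I*√16354 ≈ 127.88*I)
(3*395 + (X(m(5, -5), -10) - 6*66))/(M - 39409) = (3*395 + (3 - 6*66))/(I*√16354 - 39409) = (1185 + (3 - 396))/(-39409 + I*√16354) = (1185 - 393)/(-39409 + I*√16354) = 792/(-39409 + I*√16354)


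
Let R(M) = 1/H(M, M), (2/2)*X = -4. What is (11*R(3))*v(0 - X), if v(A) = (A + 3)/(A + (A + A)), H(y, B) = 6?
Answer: 77/72 ≈ 1.0694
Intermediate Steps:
X = -4
R(M) = 1/6
v(A) = (3 + A)/(3*A) (v(A) = (3 + A)/(A + 2*A) = (3 + A)/((3*A)) = (3 + A)*(1/(3*A)) = (3 + A)/(3*A))
(11*R(3))*v(0 - X) = (11*(1/6))*((3 + (0 - 1*(-4)))/(3*(0 - 1*(-4)))) = 11*((3 + (0 + 4))/(3*(0 + 4)))/6 = 11*((1/3)*(3 + 4)/4)/6 = 11*((1/3)*(1/4)*7)/6 = (11/6)*(7/12) = 77/72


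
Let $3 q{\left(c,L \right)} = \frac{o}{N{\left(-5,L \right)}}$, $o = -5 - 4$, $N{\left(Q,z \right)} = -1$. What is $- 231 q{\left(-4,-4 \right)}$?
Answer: $-693$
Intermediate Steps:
$o = -9$
$q{\left(c,L \right)} = 3$ ($q{\left(c,L \right)} = \frac{\left(-9\right) \frac{1}{-1}}{3} = \frac{\left(-9\right) \left(-1\right)}{3} = \frac{1}{3} \cdot 9 = 3$)
$- 231 q{\left(-4,-4 \right)} = \left(-231\right) 3 = -693$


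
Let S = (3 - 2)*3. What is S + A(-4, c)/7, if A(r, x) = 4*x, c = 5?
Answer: 41/7 ≈ 5.8571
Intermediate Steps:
S = 3 (S = 1*3 = 3)
S + A(-4, c)/7 = 3 + (4*5)/7 = 3 + 20*(⅐) = 3 + 20/7 = 41/7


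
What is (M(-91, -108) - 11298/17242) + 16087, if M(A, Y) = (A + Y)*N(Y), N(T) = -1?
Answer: 140395957/8621 ≈ 16285.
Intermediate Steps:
M(A, Y) = -A - Y (M(A, Y) = (A + Y)*(-1) = -A - Y)
(M(-91, -108) - 11298/17242) + 16087 = ((-1*(-91) - 1*(-108)) - 11298/17242) + 16087 = ((91 + 108) - 11298*1/17242) + 16087 = (199 - 5649/8621) + 16087 = 1709930/8621 + 16087 = 140395957/8621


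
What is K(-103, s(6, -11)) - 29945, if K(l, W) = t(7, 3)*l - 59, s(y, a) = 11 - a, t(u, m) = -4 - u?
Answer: -28871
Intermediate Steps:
K(l, W) = -59 - 11*l (K(l, W) = (-4 - 1*7)*l - 59 = (-4 - 7)*l - 59 = -11*l - 59 = -59 - 11*l)
K(-103, s(6, -11)) - 29945 = (-59 - 11*(-103)) - 29945 = (-59 + 1133) - 29945 = 1074 - 29945 = -28871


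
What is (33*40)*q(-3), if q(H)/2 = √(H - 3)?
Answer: 2640*I*√6 ≈ 6466.7*I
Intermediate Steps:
q(H) = 2*√(-3 + H) (q(H) = 2*√(H - 3) = 2*√(-3 + H))
(33*40)*q(-3) = (33*40)*(2*√(-3 - 3)) = 1320*(2*√(-6)) = 1320*(2*(I*√6)) = 1320*(2*I*√6) = 2640*I*√6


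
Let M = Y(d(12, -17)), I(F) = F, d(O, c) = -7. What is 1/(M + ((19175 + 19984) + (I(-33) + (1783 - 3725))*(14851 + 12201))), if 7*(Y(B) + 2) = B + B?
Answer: -1/53388545 ≈ -1.8731e-8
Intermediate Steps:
Y(B) = -2 + 2*B/7 (Y(B) = -2 + (B + B)/7 = -2 + (2*B)/7 = -2 + 2*B/7)
M = -4 (M = -2 + (2/7)*(-7) = -2 - 2 = -4)
1/(M + ((19175 + 19984) + (I(-33) + (1783 - 3725))*(14851 + 12201))) = 1/(-4 + ((19175 + 19984) + (-33 + (1783 - 3725))*(14851 + 12201))) = 1/(-4 + (39159 + (-33 - 1942)*27052)) = 1/(-4 + (39159 - 1975*27052)) = 1/(-4 + (39159 - 53427700)) = 1/(-4 - 53388541) = 1/(-53388545) = -1/53388545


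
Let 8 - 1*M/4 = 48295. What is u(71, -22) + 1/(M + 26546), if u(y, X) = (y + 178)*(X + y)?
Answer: 2032711001/166602 ≈ 12201.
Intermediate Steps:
M = -193148 (M = 32 - 4*48295 = 32 - 193180 = -193148)
u(y, X) = (178 + y)*(X + y)
u(71, -22) + 1/(M + 26546) = (71**2 + 178*(-22) + 178*71 - 22*71) + 1/(-193148 + 26546) = (5041 - 3916 + 12638 - 1562) + 1/(-166602) = 12201 - 1/166602 = 2032711001/166602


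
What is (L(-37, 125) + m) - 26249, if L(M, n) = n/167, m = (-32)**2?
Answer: -4212450/167 ≈ -25224.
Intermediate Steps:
m = 1024
L(M, n) = n/167 (L(M, n) = n*(1/167) = n/167)
(L(-37, 125) + m) - 26249 = ((1/167)*125 + 1024) - 26249 = (125/167 + 1024) - 26249 = 171133/167 - 26249 = -4212450/167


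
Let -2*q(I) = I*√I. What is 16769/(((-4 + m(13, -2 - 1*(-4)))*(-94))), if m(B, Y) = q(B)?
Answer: -134152/100251 + 217997*√13/100251 ≈ 6.5022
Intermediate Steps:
q(I) = -I^(3/2)/2 (q(I) = -I*√I/2 = -I^(3/2)/2)
m(B, Y) = -B^(3/2)/2
16769/(((-4 + m(13, -2 - 1*(-4)))*(-94))) = 16769/(((-4 - 13*√13/2)*(-94))) = 16769/(376 + 611*√13)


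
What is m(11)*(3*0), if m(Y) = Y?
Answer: 0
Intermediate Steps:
m(11)*(3*0) = 11*(3*0) = 11*0 = 0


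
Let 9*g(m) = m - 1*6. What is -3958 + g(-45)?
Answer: -11891/3 ≈ -3963.7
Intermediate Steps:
g(m) = -⅔ + m/9 (g(m) = (m - 1*6)/9 = (m - 6)/9 = (-6 + m)/9 = -⅔ + m/9)
-3958 + g(-45) = -3958 + (-⅔ + (⅑)*(-45)) = -3958 + (-⅔ - 5) = -3958 - 17/3 = -11891/3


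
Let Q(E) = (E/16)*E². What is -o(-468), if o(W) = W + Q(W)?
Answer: 6406920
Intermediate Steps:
Q(E) = E³/16 (Q(E) = (E*(1/16))*E² = (E/16)*E² = E³/16)
o(W) = W + W³/16
-o(-468) = -(-468 + (1/16)*(-468)³) = -(-468 + (1/16)*(-102503232)) = -(-468 - 6406452) = -1*(-6406920) = 6406920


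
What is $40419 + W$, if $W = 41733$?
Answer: $82152$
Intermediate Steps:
$40419 + W = 40419 + 41733 = 82152$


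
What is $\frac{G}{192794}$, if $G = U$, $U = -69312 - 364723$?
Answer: $- \frac{62005}{27542} \approx -2.2513$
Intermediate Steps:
$U = -434035$ ($U = -69312 - 364723 = -434035$)
$G = -434035$
$\frac{G}{192794} = - \frac{434035}{192794} = \left(-434035\right) \frac{1}{192794} = - \frac{62005}{27542}$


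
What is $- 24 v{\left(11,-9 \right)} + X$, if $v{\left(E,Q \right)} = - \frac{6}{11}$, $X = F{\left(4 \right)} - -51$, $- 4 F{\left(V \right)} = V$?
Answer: $\frac{694}{11} \approx 63.091$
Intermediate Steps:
$F{\left(V \right)} = - \frac{V}{4}$
$X = 50$ ($X = \left(- \frac{1}{4}\right) 4 - -51 = -1 + 51 = 50$)
$v{\left(E,Q \right)} = - \frac{6}{11}$ ($v{\left(E,Q \right)} = \left(-6\right) \frac{1}{11} = - \frac{6}{11}$)
$- 24 v{\left(11,-9 \right)} + X = \left(-24\right) \left(- \frac{6}{11}\right) + 50 = \frac{144}{11} + 50 = \frac{694}{11}$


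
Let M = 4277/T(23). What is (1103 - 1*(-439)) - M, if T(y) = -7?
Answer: 2153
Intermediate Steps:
M = -611 (M = 4277/(-7) = 4277*(-1/7) = -611)
(1103 - 1*(-439)) - M = (1103 - 1*(-439)) - 1*(-611) = (1103 + 439) + 611 = 1542 + 611 = 2153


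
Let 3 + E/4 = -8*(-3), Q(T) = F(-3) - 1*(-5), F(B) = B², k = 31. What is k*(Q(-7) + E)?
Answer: 3038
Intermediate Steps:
Q(T) = 14 (Q(T) = (-3)² - 1*(-5) = 9 + 5 = 14)
E = 84 (E = -12 + 4*(-8*(-3)) = -12 + 4*24 = -12 + 96 = 84)
k*(Q(-7) + E) = 31*(14 + 84) = 31*98 = 3038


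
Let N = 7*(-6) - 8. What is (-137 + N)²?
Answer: 34969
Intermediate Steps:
N = -50 (N = -42 - 8 = -50)
(-137 + N)² = (-137 - 50)² = (-187)² = 34969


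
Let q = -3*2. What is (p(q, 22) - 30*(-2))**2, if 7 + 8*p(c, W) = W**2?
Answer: 915849/64 ≈ 14310.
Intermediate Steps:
q = -6
p(c, W) = -7/8 + W**2/8
(p(q, 22) - 30*(-2))**2 = ((-7/8 + (1/8)*22**2) - 30*(-2))**2 = ((-7/8 + (1/8)*484) + 60)**2 = ((-7/8 + 121/2) + 60)**2 = (477/8 + 60)**2 = (957/8)**2 = 915849/64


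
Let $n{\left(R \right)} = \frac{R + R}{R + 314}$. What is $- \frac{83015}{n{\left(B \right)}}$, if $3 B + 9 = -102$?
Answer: $\frac{22995155}{74} \approx 3.1075 \cdot 10^{5}$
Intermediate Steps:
$B = -37$ ($B = -3 + \frac{1}{3} \left(-102\right) = -3 - 34 = -37$)
$n{\left(R \right)} = \frac{2 R}{314 + R}$
$- \frac{83015}{n{\left(B \right)}} = - \frac{83015}{2 \left(-37\right) \frac{1}{314 - 37}} = - \frac{83015}{2 \left(-37\right) \frac{1}{277}} = - \frac{83015}{- \frac{74}{277}} = \left(-83015\right) \left(- \frac{277}{74}\right) = \frac{22995155}{74}$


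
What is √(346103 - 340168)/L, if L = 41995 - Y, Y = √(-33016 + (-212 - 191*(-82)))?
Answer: 41995*√5935/1763597591 + I*√104254210/1763597591 ≈ 0.0018345 + 5.7896e-6*I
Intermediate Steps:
Y = I*√17566 (Y = √(-33016 + (-212 + 15662)) = √(-33016 + 15450) = √(-17566) = I*√17566 ≈ 132.54*I)
L = 41995 - I*√17566 ≈ 41995.0 - 132.54*I
√(346103 - 340168)/L = √(346103 - 340168)/(41995 - I*√17566) = √5935/(41995 - I*√17566)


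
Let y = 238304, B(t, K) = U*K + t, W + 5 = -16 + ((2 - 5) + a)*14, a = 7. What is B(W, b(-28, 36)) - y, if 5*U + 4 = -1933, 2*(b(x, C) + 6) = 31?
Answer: -2419493/10 ≈ -2.4195e+5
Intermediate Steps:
b(x, C) = 19/2 (b(x, C) = -6 + (½)*31 = -6 + 31/2 = 19/2)
W = 35 (W = -5 + (-16 + ((2 - 5) + 7)*14) = -5 + (-16 + (-3 + 7)*14) = -5 + (-16 + 4*14) = -5 + (-16 + 56) = -5 + 40 = 35)
U = -1937/5 (U = -⅘ + (⅕)*(-1933) = -⅘ - 1933/5 = -1937/5 ≈ -387.40)
B(t, K) = t - 1937*K/5 (B(t, K) = -1937*K/5 + t = t - 1937*K/5)
B(W, b(-28, 36)) - y = (35 - 1937/5*19/2) - 1*238304 = (35 - 36803/10) - 238304 = -36453/10 - 238304 = -2419493/10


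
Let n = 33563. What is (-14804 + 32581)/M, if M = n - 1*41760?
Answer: -17777/8197 ≈ -2.1687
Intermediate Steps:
M = -8197 (M = 33563 - 1*41760 = 33563 - 41760 = -8197)
(-14804 + 32581)/M = (-14804 + 32581)/(-8197) = 17777*(-1/8197) = -17777/8197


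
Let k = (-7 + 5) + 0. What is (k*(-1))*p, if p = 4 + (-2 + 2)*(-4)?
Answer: 8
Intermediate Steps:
p = 4 (p = 4 + 0*(-4) = 4 + 0 = 4)
k = -2 (k = -2 + 0 = -2)
(k*(-1))*p = -2*(-1)*4 = 2*4 = 8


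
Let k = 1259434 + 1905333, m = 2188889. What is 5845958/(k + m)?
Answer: 2922979/2676828 ≈ 1.0920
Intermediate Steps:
k = 3164767
5845958/(k + m) = 5845958/(3164767 + 2188889) = 5845958/5353656 = 5845958*(1/5353656) = 2922979/2676828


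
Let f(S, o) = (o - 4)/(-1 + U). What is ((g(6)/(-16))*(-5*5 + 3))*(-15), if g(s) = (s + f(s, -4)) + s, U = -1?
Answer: -330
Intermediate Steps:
f(S, o) = 2 - o/2 (f(S, o) = (o - 4)/(-1 - 1) = (-4 + o)/(-2) = (-4 + o)*(-½) = 2 - o/2)
g(s) = 4 + 2*s (g(s) = (s + (2 - ½*(-4))) + s = (s + (2 + 2)) + s = (s + 4) + s = (4 + s) + s = 4 + 2*s)
((g(6)/(-16))*(-5*5 + 3))*(-15) = (((4 + 2*6)/(-16))*(-5*5 + 3))*(-15) = (((4 + 12)*(-1/16))*(-25 + 3))*(-15) = ((16*(-1/16))*(-22))*(-15) = -1*(-22)*(-15) = 22*(-15) = -330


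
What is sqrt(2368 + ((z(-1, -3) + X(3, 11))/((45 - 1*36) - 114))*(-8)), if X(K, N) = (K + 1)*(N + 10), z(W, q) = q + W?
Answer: 8*sqrt(16359)/21 ≈ 48.725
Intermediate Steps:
z(W, q) = W + q
X(K, N) = (1 + K)*(10 + N)
sqrt(2368 + ((z(-1, -3) + X(3, 11))/((45 - 1*36) - 114))*(-8)) = sqrt(2368 + (((-1 - 3) + (10 + 11 + 10*3 + 3*11))/((45 - 1*36) - 114))*(-8)) = sqrt(2368 + ((-4 + (10 + 11 + 30 + 33))/((45 - 36) - 114))*(-8)) = sqrt(2368 + ((-4 + 84)/(9 - 114))*(-8)) = sqrt(2368 + (80/(-105))*(-8)) = sqrt(2368 + (80*(-1/105))*(-8)) = sqrt(2368 - 16/21*(-8)) = sqrt(2368 + 128/21) = sqrt(49856/21) = 8*sqrt(16359)/21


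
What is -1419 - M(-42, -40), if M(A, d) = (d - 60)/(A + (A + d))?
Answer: -44014/31 ≈ -1419.8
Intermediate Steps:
M(A, d) = (-60 + d)/(d + 2*A)
-1419 - M(-42, -40) = -1419 - (-60 - 40)/(-40 + 2*(-42)) = -1419 - (-100)/(-40 - 84) = -1419 - (-100)/(-124) = -1419 - (-1)*(-100)/124 = -1419 - 1*25/31 = -1419 - 25/31 = -44014/31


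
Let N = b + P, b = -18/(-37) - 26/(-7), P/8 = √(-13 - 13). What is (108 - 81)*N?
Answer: 29376/259 + 216*I*√26 ≈ 113.42 + 1101.4*I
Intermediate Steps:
P = 8*I*√26 (P = 8*√(-13 - 13) = 8*√(-26) = 8*(I*√26) = 8*I*√26 ≈ 40.792*I)
b = 1088/259 (b = -18*(-1/37) - 26*(-⅐) = 18/37 + 26/7 = 1088/259 ≈ 4.2008)
N = 1088/259 + 8*I*√26 ≈ 4.2008 + 40.792*I
(108 - 81)*N = (108 - 81)*(1088/259 + 8*I*√26) = 27*(1088/259 + 8*I*√26) = 29376/259 + 216*I*√26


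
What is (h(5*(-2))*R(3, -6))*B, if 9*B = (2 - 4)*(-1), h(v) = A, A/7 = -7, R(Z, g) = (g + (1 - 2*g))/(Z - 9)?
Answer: 343/27 ≈ 12.704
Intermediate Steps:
R(Z, g) = (1 - g)/(-9 + Z)
A = -49 (A = 7*(-7) = -49)
h(v) = -49
B = 2/9 (B = ((2 - 4)*(-1))/9 = (-2*(-1))/9 = (⅑)*2 = 2/9 ≈ 0.22222)
(h(5*(-2))*R(3, -6))*B = -49*(1 - 1*(-6))/(-9 + 3)*(2/9) = -49*(1 + 6)/(-6)*(2/9) = -(-49)*7/6*(2/9) = -49*(-7/6)*(2/9) = (343/6)*(2/9) = 343/27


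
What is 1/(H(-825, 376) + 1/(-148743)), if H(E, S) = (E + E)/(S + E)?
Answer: 66785607/245425501 ≈ 0.27212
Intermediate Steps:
H(E, S) = 2*E/(E + S) (H(E, S) = (2*E)/(E + S) = 2*E/(E + S))
1/(H(-825, 376) + 1/(-148743)) = 1/(2*(-825)/(-825 + 376) + 1/(-148743)) = 1/(2*(-825)/(-449) - 1/148743) = 1/(2*(-825)*(-1/449) - 1/148743) = 1/(1650/449 - 1/148743) = 1/(245425501/66785607) = 66785607/245425501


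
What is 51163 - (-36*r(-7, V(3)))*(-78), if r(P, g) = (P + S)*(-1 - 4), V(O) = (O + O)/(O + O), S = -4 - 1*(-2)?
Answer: -75197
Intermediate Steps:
S = -2 (S = -4 + 2 = -2)
V(O) = 1 (V(O) = (2*O)/((2*O)) = (2*O)*(1/(2*O)) = 1)
r(P, g) = 10 - 5*P (r(P, g) = (P - 2)*(-1 - 4) = (-2 + P)*(-5) = 10 - 5*P)
51163 - (-36*r(-7, V(3)))*(-78) = 51163 - (-36*(10 - 5*(-7)))*(-78) = 51163 - (-36*(10 + 35))*(-78) = 51163 - (-36*45)*(-78) = 51163 - (-1620)*(-78) = 51163 - 1*126360 = 51163 - 126360 = -75197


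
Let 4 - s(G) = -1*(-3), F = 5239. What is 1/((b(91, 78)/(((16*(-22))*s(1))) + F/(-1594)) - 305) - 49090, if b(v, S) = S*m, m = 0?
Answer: -24123269404/491409 ≈ -49090.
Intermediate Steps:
s(G) = 1 (s(G) = 4 - (-1)*(-3) = 4 - 1*3 = 4 - 3 = 1)
b(v, S) = 0 (b(v, S) = S*0 = 0)
1/((b(91, 78)/(((16*(-22))*s(1))) + F/(-1594)) - 305) - 49090 = 1/((0/(((16*(-22))*1)) + 5239/(-1594)) - 305) - 49090 = 1/((0/((-352*1)) + 5239*(-1/1594)) - 305) - 49090 = 1/((0/(-352) - 5239/1594) - 305) - 49090 = 1/((0*(-1/352) - 5239/1594) - 305) - 49090 = 1/((0 - 5239/1594) - 305) - 49090 = 1/(-5239/1594 - 305) - 49090 = 1/(-491409/1594) - 49090 = -1594/491409 - 49090 = -24123269404/491409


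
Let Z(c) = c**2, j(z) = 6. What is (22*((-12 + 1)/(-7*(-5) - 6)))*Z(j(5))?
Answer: -8712/29 ≈ -300.41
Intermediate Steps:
(22*((-12 + 1)/(-7*(-5) - 6)))*Z(j(5)) = (22*((-12 + 1)/(-7*(-5) - 6)))*6**2 = (22*(-11/(35 - 6)))*36 = (22*(-11/29))*36 = -242/29*36 = -8712/29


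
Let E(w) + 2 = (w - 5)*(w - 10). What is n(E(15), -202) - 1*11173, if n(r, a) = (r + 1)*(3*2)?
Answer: -10879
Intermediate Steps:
E(w) = -2 + (-10 + w)*(-5 + w) (E(w) = -2 + (w - 5)*(w - 10) = -2 + (-5 + w)*(-10 + w) = -2 + (-10 + w)*(-5 + w))
n(r, a) = 6 + 6*r (n(r, a) = (1 + r)*6 = 6 + 6*r)
n(E(15), -202) - 1*11173 = (6 + 6*(48 + 15² - 15*15)) - 1*11173 = (6 + 6*(48 + 225 - 225)) - 11173 = (6 + 6*48) - 11173 = (6 + 288) - 11173 = 294 - 11173 = -10879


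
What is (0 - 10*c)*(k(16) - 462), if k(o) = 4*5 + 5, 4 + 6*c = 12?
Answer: 17480/3 ≈ 5826.7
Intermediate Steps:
c = 4/3 (c = -⅔ + (⅙)*12 = -⅔ + 2 = 4/3 ≈ 1.3333)
k(o) = 25 (k(o) = 20 + 5 = 25)
(0 - 10*c)*(k(16) - 462) = (0 - 10*4/3)*(25 - 462) = (0 - 40/3)*(-437) = -40/3*(-437) = 17480/3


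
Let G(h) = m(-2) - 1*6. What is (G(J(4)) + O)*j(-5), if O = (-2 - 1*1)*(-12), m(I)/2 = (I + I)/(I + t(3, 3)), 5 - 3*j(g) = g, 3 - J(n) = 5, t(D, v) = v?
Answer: 220/3 ≈ 73.333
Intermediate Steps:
J(n) = -2 (J(n) = 3 - 1*5 = 3 - 5 = -2)
j(g) = 5/3 - g/3
m(I) = 4*I/(3 + I) (m(I) = 2*((I + I)/(I + 3)) = 2*((2*I)/(3 + I)) = 2*(2*I/(3 + I)) = 4*I/(3 + I))
O = 36 (O = (-2 - 1)*(-12) = -3*(-12) = 36)
G(h) = -14 (G(h) = 4*(-2)/(3 - 2) - 1*6 = 4*(-2)/1 - 6 = 4*(-2)*1 - 6 = -8 - 6 = -14)
(G(J(4)) + O)*j(-5) = (-14 + 36)*(5/3 - ⅓*(-5)) = 22*(5/3 + 5/3) = 22*(10/3) = 220/3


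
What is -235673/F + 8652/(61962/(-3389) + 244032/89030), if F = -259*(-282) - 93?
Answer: -5320234195829641/9502002949815 ≈ -559.91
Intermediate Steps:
F = 72945 (F = 73038 - 93 = 72945)
-235673/F + 8652/(61962/(-3389) + 244032/89030) = -235673/72945 + 8652/(61962/(-3389) + 244032/89030) = -235673*1/72945 + 8652/(61962*(-1/3389) + 244032*(1/89030)) = -235673/72945 + 8652/(-61962/3389 + 122016/44515) = -235673/72945 + 8652/(-2344726206/150861335) = -235673/72945 + 8652*(-150861335/2344726206) = -235673/72945 - 217542045070/390787701 = -5320234195829641/9502002949815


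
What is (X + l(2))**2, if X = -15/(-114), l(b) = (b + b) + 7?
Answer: 178929/1444 ≈ 123.91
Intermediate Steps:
l(b) = 7 + 2*b (l(b) = 2*b + 7 = 7 + 2*b)
X = 5/38 (X = -15*(-1/114) = 5/38 ≈ 0.13158)
(X + l(2))**2 = (5/38 + (7 + 2*2))**2 = (5/38 + (7 + 4))**2 = (5/38 + 11)**2 = (423/38)**2 = 178929/1444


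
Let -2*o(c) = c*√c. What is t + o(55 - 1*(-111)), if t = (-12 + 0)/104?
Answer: -3/26 - 83*√166 ≈ -1069.5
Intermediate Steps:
o(c) = -c^(3/2)/2 (o(c) = -c*√c/2 = -c^(3/2)/2)
t = -3/26 (t = (1/104)*(-12) = -3/26 ≈ -0.11538)
t + o(55 - 1*(-111)) = -3/26 - (55 - 1*(-111))^(3/2)/2 = -3/26 - (55 + 111)^(3/2)/2 = -3/26 - 83*√166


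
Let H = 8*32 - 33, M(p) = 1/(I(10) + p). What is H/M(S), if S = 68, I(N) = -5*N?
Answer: 4014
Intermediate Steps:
M(p) = 1/(-50 + p) (M(p) = 1/(-5*10 + p) = 1/(-50 + p))
H = 223 (H = 256 - 33 = 223)
H/M(S) = 223/(1/(-50 + 68)) = 223/(1/18) = 223*18 = 4014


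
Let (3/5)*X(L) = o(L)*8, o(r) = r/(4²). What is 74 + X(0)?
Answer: 74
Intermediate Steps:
o(r) = r/16
X(L) = 5*L/6 (X(L) = 5*((L/16)*8)/3 = 5*(L/2)/3 = 5*L/6)
74 + X(0) = 74 + (⅚)*0 = 74 + 0 = 74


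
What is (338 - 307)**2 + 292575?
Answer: 293536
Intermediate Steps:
(338 - 307)**2 + 292575 = 31**2 + 292575 = 961 + 292575 = 293536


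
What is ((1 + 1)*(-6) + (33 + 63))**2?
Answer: 7056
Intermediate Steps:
((1 + 1)*(-6) + (33 + 63))**2 = (2*(-6) + 96)**2 = (-12 + 96)**2 = 84**2 = 7056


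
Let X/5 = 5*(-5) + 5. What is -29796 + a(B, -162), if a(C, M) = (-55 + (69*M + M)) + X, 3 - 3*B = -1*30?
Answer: -41291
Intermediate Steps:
B = 11 (B = 1 - (-1)*30/3 = 1 - ⅓*(-30) = 1 + 10 = 11)
X = -100 (X = 5*(5*(-5) + 5) = 5*(-25 + 5) = 5*(-20) = -100)
a(C, M) = -155 + 70*M (a(C, M) = (-55 + (69*M + M)) - 100 = (-55 + 70*M) - 100 = -155 + 70*M)
-29796 + a(B, -162) = -29796 + (-155 + 70*(-162)) = -29796 + (-155 - 11340) = -29796 - 11495 = -41291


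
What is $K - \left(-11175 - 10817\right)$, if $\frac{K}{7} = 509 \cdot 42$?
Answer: $171638$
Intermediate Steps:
$K = 149646$ ($K = 7 \cdot 509 \cdot 42 = 7 \cdot 21378 = 149646$)
$K - \left(-11175 - 10817\right) = 149646 - \left(-11175 - 10817\right) = 149646 - -21992 = 149646 + 21992 = 171638$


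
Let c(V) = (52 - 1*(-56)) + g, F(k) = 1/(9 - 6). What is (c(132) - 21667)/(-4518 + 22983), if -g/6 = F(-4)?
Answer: -7187/6155 ≈ -1.1677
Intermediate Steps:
F(k) = 1/3
g = -2 (g = -6*1/3 = -2)
c(V) = 106 (c(V) = (52 - 1*(-56)) - 2 = (52 + 56) - 2 = 108 - 2 = 106)
(c(132) - 21667)/(-4518 + 22983) = (106 - 21667)/(-4518 + 22983) = -21561/18465 = -21561*1/18465 = -7187/6155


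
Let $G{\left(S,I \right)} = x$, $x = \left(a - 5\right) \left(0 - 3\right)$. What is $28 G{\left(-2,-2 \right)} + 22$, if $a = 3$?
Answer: $190$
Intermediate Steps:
$x = 6$ ($x = \left(3 - 5\right) \left(0 - 3\right) = \left(-2\right) \left(-3\right) = 6$)
$G{\left(S,I \right)} = 6$
$28 G{\left(-2,-2 \right)} + 22 = 28 \cdot 6 + 22 = 168 + 22 = 190$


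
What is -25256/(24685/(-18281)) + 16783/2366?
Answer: 84062166687/4492670 ≈ 18711.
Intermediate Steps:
-25256/(24685/(-18281)) + 16783/2366 = -25256/(24685*(-1/18281)) + 16783*(1/2366) = -25256/(-24685/18281) + 1291/182 = -25256*(-18281/24685) + 1291/182 = 461704936/24685 + 1291/182 = 84062166687/4492670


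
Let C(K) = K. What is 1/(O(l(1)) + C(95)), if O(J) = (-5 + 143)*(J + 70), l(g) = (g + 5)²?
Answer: 1/14723 ≈ 6.7921e-5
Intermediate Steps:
l(g) = (5 + g)²
O(J) = 9660 + 138*J (O(J) = 138*(70 + J) = 9660 + 138*J)
1/(O(l(1)) + C(95)) = 1/((9660 + 138*(5 + 1)²) + 95) = 1/((9660 + 138*6²) + 95) = 1/((9660 + 138*36) + 95) = 1/((9660 + 4968) + 95) = 1/(14628 + 95) = 1/14723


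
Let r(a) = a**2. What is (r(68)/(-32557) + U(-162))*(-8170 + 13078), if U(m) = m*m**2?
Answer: -679350644441760/32557 ≈ -2.0866e+10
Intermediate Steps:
U(m) = m**3
(r(68)/(-32557) + U(-162))*(-8170 + 13078) = (68**2/(-32557) + (-162)**3)*(-8170 + 13078) = (4624*(-1/32557) - 4251528)*4908 = (-4624/32557 - 4251528)*4908 = -138417001720/32557*4908 = -679350644441760/32557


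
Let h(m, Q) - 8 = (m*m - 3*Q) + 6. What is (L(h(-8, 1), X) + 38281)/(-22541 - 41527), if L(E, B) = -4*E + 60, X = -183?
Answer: -38041/64068 ≈ -0.59376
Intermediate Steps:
h(m, Q) = 14 + m² - 3*Q (h(m, Q) = 8 + ((m*m - 3*Q) + 6) = 8 + ((m² - 3*Q) + 6) = 8 + (6 + m² - 3*Q) = 14 + m² - 3*Q)
L(E, B) = 60 - 4*E
(L(h(-8, 1), X) + 38281)/(-22541 - 41527) = ((60 - 4*(14 + (-8)² - 3*1)) + 38281)/(-22541 - 41527) = ((60 - 4*(14 + 64 - 3)) + 38281)/(-64068) = ((60 - 4*75) + 38281)*(-1/64068) = ((60 - 300) + 38281)*(-1/64068) = (-240 + 38281)*(-1/64068) = 38041*(-1/64068) = -38041/64068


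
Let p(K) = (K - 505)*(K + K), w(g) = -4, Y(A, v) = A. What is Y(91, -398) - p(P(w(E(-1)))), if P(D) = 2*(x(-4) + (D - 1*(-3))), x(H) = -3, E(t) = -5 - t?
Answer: -8117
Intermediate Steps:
P(D) = 2*D (P(D) = 2*(-3 + (D - 1*(-3))) = 2*(-3 + (D + 3)) = 2*(-3 + (3 + D)) = 2*D)
p(K) = 2*K*(-505 + K) (p(K) = (-505 + K)*(2*K) = 2*K*(-505 + K))
Y(91, -398) - p(P(w(E(-1)))) = 91 - 2*2*(-4)*(-505 + 2*(-4)) = 91 - 2*(-8)*(-505 - 8) = 91 - 2*(-8)*(-513) = 91 - 1*8208 = 91 - 8208 = -8117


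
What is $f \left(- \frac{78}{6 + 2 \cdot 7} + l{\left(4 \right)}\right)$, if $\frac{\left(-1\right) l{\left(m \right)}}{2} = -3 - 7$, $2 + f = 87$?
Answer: $\frac{2737}{2} \approx 1368.5$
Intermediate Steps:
$f = 85$ ($f = -2 + 87 = 85$)
$l{\left(m \right)} = 20$ ($l{\left(m \right)} = - 2 \left(-3 - 7\right) = \left(-2\right) \left(-10\right) = 20$)
$f \left(- \frac{78}{6 + 2 \cdot 7} + l{\left(4 \right)}\right) = 85 \left(- \frac{78}{6 + 2 \cdot 7} + 20\right) = 85 \left(- \frac{78}{6 + 14} + 20\right) = 85 \left(- \frac{78}{20} + 20\right) = 85 \left(\left(-78\right) \frac{1}{20} + 20\right) = 85 \left(- \frac{39}{10} + 20\right) = 85 \cdot \frac{161}{10} = \frac{2737}{2}$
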